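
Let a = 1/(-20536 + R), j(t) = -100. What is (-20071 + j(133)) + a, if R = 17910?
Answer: -52969047/2626 ≈ -20171.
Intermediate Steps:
a = -1/2626 (a = 1/(-20536 + 17910) = 1/(-2626) = -1/2626 ≈ -0.00038081)
(-20071 + j(133)) + a = (-20071 - 100) - 1/2626 = -20171 - 1/2626 = -52969047/2626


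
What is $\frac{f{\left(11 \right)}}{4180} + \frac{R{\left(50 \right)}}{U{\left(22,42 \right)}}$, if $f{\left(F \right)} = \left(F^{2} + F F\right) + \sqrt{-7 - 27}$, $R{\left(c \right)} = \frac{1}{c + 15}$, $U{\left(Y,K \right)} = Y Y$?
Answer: $\frac{6925}{119548} + \frac{i \sqrt{34}}{4180} \approx 0.057927 + 0.001395 i$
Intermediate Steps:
$U{\left(Y,K \right)} = Y^{2}$
$R{\left(c \right)} = \frac{1}{15 + c}$
$f{\left(F \right)} = 2 F^{2} + i \sqrt{34}$ ($f{\left(F \right)} = \left(F^{2} + F^{2}\right) + \sqrt{-34} = 2 F^{2} + i \sqrt{34}$)
$\frac{f{\left(11 \right)}}{4180} + \frac{R{\left(50 \right)}}{U{\left(22,42 \right)}} = \frac{2 \cdot 11^{2} + i \sqrt{34}}{4180} + \frac{1}{\left(15 + 50\right) 22^{2}} = \left(2 \cdot 121 + i \sqrt{34}\right) \frac{1}{4180} + \frac{1}{65 \cdot 484} = \left(242 + i \sqrt{34}\right) \frac{1}{4180} + \frac{1}{65} \cdot \frac{1}{484} = \left(\frac{11}{190} + \frac{i \sqrt{34}}{4180}\right) + \frac{1}{31460} = \frac{6925}{119548} + \frac{i \sqrt{34}}{4180}$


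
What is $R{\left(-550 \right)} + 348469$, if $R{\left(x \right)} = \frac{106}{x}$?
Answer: $\frac{95828922}{275} \approx 3.4847 \cdot 10^{5}$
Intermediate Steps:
$R{\left(-550 \right)} + 348469 = \frac{106}{-550} + 348469 = 106 \left(- \frac{1}{550}\right) + 348469 = - \frac{53}{275} + 348469 = \frac{95828922}{275}$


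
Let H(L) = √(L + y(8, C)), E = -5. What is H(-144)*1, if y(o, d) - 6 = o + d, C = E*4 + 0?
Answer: 5*I*√6 ≈ 12.247*I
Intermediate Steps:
C = -20 (C = -5*4 + 0 = -20 + 0 = -20)
y(o, d) = 6 + d + o (y(o, d) = 6 + (o + d) = 6 + (d + o) = 6 + d + o)
H(L) = √(-6 + L) (H(L) = √(L + (6 - 20 + 8)) = √(L - 6) = √(-6 + L))
H(-144)*1 = √(-6 - 144)*1 = √(-150)*1 = (5*I*√6)*1 = 5*I*√6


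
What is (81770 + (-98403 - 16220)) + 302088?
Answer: 269235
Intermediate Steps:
(81770 + (-98403 - 16220)) + 302088 = (81770 - 114623) + 302088 = -32853 + 302088 = 269235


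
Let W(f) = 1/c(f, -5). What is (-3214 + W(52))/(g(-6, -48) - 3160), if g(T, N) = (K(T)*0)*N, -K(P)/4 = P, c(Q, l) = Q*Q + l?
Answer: 1734917/1705768 ≈ 1.0171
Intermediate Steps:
c(Q, l) = l + Q**2 (c(Q, l) = Q**2 + l = l + Q**2)
K(P) = -4*P
W(f) = 1/(-5 + f**2)
g(T, N) = 0 (g(T, N) = (-4*T*0)*N = 0*N = 0)
(-3214 + W(52))/(g(-6, -48) - 3160) = (-3214 + 1/(-5 + 52**2))/(0 - 3160) = (-3214 + 1/(-5 + 2704))/(-3160) = (-3214 + 1/2699)*(-1/3160) = -8674585/2699*(-1/3160) = 1734917/1705768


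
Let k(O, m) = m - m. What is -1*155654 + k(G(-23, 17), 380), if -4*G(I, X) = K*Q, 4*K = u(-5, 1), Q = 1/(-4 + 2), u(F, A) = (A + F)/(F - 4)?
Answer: -155654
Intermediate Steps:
u(F, A) = (A + F)/(-4 + F)
Q = -½ (Q = 1/(-2) = -½ ≈ -0.50000)
K = ⅑ (K = ((1 - 5)/(-4 - 5))/4 = (-4/(-9))/4 = (-⅑*(-4))/4 = (¼)*(4/9) = ⅑ ≈ 0.11111)
G(I, X) = 1/72 (G(I, X) = -(-1)/(36*2) = -¼*(-1/18) = 1/72)
k(O, m) = 0
-1*155654 + k(G(-23, 17), 380) = -1*155654 + 0 = -155654 + 0 = -155654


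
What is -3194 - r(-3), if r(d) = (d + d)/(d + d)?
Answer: -3195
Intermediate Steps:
r(d) = 1 (r(d) = (2*d)/((2*d)) = (2*d)*(1/(2*d)) = 1)
-3194 - r(-3) = -3194 - 1*1 = -3194 - 1 = -3195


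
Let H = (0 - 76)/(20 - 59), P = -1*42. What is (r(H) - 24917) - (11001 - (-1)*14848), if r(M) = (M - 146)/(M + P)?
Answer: -39645437/781 ≈ -50762.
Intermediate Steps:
P = -42
H = 76/39 (H = -76/(-39) = -76*(-1/39) = 76/39 ≈ 1.9487)
r(M) = (-146 + M)/(-42 + M) (r(M) = (M - 146)/(M - 42) = (-146 + M)/(-42 + M))
(r(H) - 24917) - (11001 - (-1)*14848) = ((-146 + 76/39)/(-42 + 76/39) - 24917) - (11001 - (-1)*14848) = (-5618/39/(-1562/39) - 24917) - (11001 - 1*(-14848)) = (-39/1562*(-5618/39) - 24917) - (11001 + 14848) = (2809/781 - 24917) - 1*25849 = -19457368/781 - 25849 = -39645437/781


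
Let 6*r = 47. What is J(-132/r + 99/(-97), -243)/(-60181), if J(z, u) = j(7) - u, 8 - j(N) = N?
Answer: -244/60181 ≈ -0.0040544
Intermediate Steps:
r = 47/6 (r = (⅙)*47 = 47/6 ≈ 7.8333)
j(N) = 8 - N
J(z, u) = 1 - u (J(z, u) = (8 - 1*7) - u = (8 - 7) - u = 1 - u)
J(-132/r + 99/(-97), -243)/(-60181) = (1 - 1*(-243))/(-60181) = (1 + 243)*(-1/60181) = 244*(-1/60181) = -244/60181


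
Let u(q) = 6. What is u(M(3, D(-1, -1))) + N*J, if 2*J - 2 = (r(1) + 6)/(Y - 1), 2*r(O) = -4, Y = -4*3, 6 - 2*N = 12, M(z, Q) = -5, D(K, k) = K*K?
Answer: 45/13 ≈ 3.4615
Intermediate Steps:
D(K, k) = K²
N = -3 (N = 3 - ½*12 = 3 - 6 = -3)
Y = -12
r(O) = -2 (r(O) = (½)*(-4) = -2)
J = 11/13 (J = 1 + ((-2 + 6)/(-12 - 1))/2 = 1 + (4/(-13))/2 = 1 + (4*(-1/13))/2 = 1 + (½)*(-4/13) = 1 - 2/13 = 11/13 ≈ 0.84615)
u(M(3, D(-1, -1))) + N*J = 6 - 3*11/13 = 6 - 33/13 = 45/13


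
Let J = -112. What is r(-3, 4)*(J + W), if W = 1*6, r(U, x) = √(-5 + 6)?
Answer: -106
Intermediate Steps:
r(U, x) = 1 (r(U, x) = √1 = 1)
W = 6
r(-3, 4)*(J + W) = 1*(-112 + 6) = 1*(-106) = -106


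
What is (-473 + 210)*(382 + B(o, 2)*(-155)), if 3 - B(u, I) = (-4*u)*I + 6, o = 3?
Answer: 755599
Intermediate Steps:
B(u, I) = -3 + 4*I*u (B(u, I) = 3 - ((-4*u)*I + 6) = 3 - (-4*I*u + 6) = 3 - (6 - 4*I*u) = 3 + (-6 + 4*I*u) = -3 + 4*I*u)
(-473 + 210)*(382 + B(o, 2)*(-155)) = (-473 + 210)*(382 + (-3 + 4*2*3)*(-155)) = -263*(382 + (-3 + 24)*(-155)) = -263*(382 + 21*(-155)) = -263*(382 - 3255) = -263*(-2873) = 755599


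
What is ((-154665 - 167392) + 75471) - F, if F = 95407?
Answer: -341993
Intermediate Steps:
((-154665 - 167392) + 75471) - F = ((-154665 - 167392) + 75471) - 1*95407 = (-322057 + 75471) - 95407 = -246586 - 95407 = -341993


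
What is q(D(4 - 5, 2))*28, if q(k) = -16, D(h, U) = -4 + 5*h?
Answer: -448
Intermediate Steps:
q(D(4 - 5, 2))*28 = -16*28 = -448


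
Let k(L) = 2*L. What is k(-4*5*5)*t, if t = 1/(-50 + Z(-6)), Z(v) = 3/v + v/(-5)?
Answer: 2000/493 ≈ 4.0568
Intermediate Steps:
Z(v) = 3/v - v/5 (Z(v) = 3/v + v*(-1/5) = 3/v - v/5)
t = -10/493 (t = 1/(-50 + (3/(-6) - 1/5*(-6))) = 1/(-50 + (3*(-1/6) + 6/5)) = 1/(-50 + (-1/2 + 6/5)) = 1/(-50 + 7/10) = 1/(-493/10) = -10/493 ≈ -0.020284)
k(-4*5*5)*t = (2*(-4*5*5))*(-10/493) = (2*(-20*5))*(-10/493) = (2*(-100))*(-10/493) = -200*(-10/493) = 2000/493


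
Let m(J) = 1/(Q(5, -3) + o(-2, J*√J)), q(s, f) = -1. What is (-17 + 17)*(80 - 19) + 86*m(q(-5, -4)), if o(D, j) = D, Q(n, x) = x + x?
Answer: -43/4 ≈ -10.750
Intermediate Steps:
Q(n, x) = 2*x
m(J) = -⅛ (m(J) = 1/(2*(-3) - 2) = 1/(-6 - 2) = 1/(-8) = -⅛)
(-17 + 17)*(80 - 19) + 86*m(q(-5, -4)) = (-17 + 17)*(80 - 19) + 86*(-⅛) = 0*61 - 43/4 = 0 - 43/4 = -43/4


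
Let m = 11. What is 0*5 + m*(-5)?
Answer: -55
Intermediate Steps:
0*5 + m*(-5) = 0*5 + 11*(-5) = 0 - 55 = -55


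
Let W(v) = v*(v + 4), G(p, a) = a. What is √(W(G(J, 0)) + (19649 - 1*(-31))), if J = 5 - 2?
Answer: 4*√1230 ≈ 140.29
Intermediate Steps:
J = 3
W(v) = v*(4 + v)
√(W(G(J, 0)) + (19649 - 1*(-31))) = √(0*(4 + 0) + (19649 - 1*(-31))) = √(0*4 + (19649 + 31)) = √(0 + 19680) = √19680 = 4*√1230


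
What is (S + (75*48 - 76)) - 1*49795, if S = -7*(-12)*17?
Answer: -44843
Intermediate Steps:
S = 1428 (S = 84*17 = 1428)
(S + (75*48 - 76)) - 1*49795 = (1428 + (75*48 - 76)) - 1*49795 = (1428 + (3600 - 76)) - 49795 = (1428 + 3524) - 49795 = 4952 - 49795 = -44843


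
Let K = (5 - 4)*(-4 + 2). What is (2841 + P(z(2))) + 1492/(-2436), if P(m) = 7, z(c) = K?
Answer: 1734059/609 ≈ 2847.4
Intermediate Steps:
K = -2 (K = 1*(-2) = -2)
z(c) = -2
(2841 + P(z(2))) + 1492/(-2436) = (2841 + 7) + 1492/(-2436) = 2848 + 1492*(-1/2436) = 2848 - 373/609 = 1734059/609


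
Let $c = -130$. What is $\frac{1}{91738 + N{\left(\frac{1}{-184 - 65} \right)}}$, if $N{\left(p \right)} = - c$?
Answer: $\frac{1}{91868} \approx 1.0885 \cdot 10^{-5}$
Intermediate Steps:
$N{\left(p \right)} = 130$ ($N{\left(p \right)} = \left(-1\right) \left(-130\right) = 130$)
$\frac{1}{91738 + N{\left(\frac{1}{-184 - 65} \right)}} = \frac{1}{91738 + 130} = \frac{1}{91868}$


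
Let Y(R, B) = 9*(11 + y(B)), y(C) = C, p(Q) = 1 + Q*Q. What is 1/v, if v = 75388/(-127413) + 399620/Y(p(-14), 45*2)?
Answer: 12868713/5649806152 ≈ 0.0022777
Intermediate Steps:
p(Q) = 1 + Q**2
Y(R, B) = 99 + 9*B (Y(R, B) = 9*(11 + B) = 99 + 9*B)
v = 5649806152/12868713 (v = 75388/(-127413) + 399620/(99 + 9*(45*2)) = 75388*(-1/127413) + 399620/(99 + 9*90) = -75388/127413 + 399620/(99 + 810) = -75388/127413 + 399620/909 = 5649806152/12868713 ≈ 439.03)
1/v = 1/(5649806152/12868713) = 12868713/5649806152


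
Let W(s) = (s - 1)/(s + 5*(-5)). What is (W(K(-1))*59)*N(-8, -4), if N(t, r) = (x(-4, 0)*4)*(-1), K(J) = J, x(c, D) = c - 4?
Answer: 1888/13 ≈ 145.23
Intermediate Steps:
x(c, D) = -4 + c
N(t, r) = 32 (N(t, r) = ((-4 - 4)*4)*(-1) = -8*4*(-1) = -32*(-1) = 32)
W(s) = (-1 + s)/(-25 + s) (W(s) = (-1 + s)/(s - 25) = (-1 + s)/(-25 + s))
(W(K(-1))*59)*N(-8, -4) = (((-1 - 1)/(-25 - 1))*59)*32 = ((-2/(-26))*59)*32 = (-1/26*(-2)*59)*32 = ((1/13)*59)*32 = (59/13)*32 = 1888/13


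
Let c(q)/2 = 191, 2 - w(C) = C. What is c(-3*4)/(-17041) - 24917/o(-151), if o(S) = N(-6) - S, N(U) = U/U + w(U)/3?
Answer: -1274009039/7907024 ≈ -161.12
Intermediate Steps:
w(C) = 2 - C
c(q) = 382 (c(q) = 2*191 = 382)
N(U) = 5/3 - U/3 (N(U) = U/U + (2 - U)/3 = 1 + (2 - U)*(⅓) = 1 + (⅔ - U/3) = 5/3 - U/3)
o(S) = 11/3 - S (o(S) = (5/3 - ⅓*(-6)) - S = (5/3 + 2) - S = 11/3 - S)
c(-3*4)/(-17041) - 24917/o(-151) = 382/(-17041) - 24917/(11/3 - 1*(-151)) = 382*(-1/17041) - 24917/(11/3 + 151) = -382/17041 - 24917/464/3 = -382/17041 - 24917*3/464 = -382/17041 - 74751/464 = -1274009039/7907024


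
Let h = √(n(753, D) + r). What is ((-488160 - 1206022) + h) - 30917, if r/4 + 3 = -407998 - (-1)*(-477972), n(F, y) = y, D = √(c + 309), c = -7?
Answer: -1725099 + I*√(3543892 - √302) ≈ -1.7251e+6 + 1882.5*I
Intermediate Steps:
D = √302 (D = √(-7 + 309) = √302 ≈ 17.378)
r = -3543892 (r = -12 + 4*(-407998 - (-1)*(-477972)) = -12 + 4*(-407998 - 1*477972) = -12 + 4*(-407998 - 477972) = -12 + 4*(-885970) = -12 - 3543880 = -3543892)
h = √(-3543892 + √302) (h = √(√302 - 3543892) = √(-3543892 + √302) ≈ 1882.5*I)
((-488160 - 1206022) + h) - 30917 = ((-488160 - 1206022) + √(-3543892 + √302)) - 30917 = (-1694182 + √(-3543892 + √302)) - 30917 = -1725099 + √(-3543892 + √302)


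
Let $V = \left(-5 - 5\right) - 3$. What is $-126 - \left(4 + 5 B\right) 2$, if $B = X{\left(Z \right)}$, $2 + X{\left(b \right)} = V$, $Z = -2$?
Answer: $16$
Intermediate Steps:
$V = -13$ ($V = -10 - 3 = -13$)
$X{\left(b \right)} = -15$ ($X{\left(b \right)} = -2 - 13 = -15$)
$B = -15$
$-126 - \left(4 + 5 B\right) 2 = -126 - \left(4 + 5 \left(-15\right)\right) 2 = -126 - \left(4 - 75\right) 2 = -126 - \left(-71\right) 2 = -126 - -142 = -126 + 142 = 16$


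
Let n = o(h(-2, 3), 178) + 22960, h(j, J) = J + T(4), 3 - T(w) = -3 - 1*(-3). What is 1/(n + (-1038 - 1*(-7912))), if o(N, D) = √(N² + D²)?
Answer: 14917/445017918 - √7930/445017918 ≈ 3.3320e-5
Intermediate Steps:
T(w) = 3 (T(w) = 3 - (-3 - 1*(-3)) = 3 - (-3 + 3) = 3 - 1*0 = 3 + 0 = 3)
h(j, J) = 3 + J (h(j, J) = J + 3 = 3 + J)
o(N, D) = √(D² + N²)
n = 22960 + 2*√7930 (n = √(178² + (3 + 3)²) + 22960 = √(31684 + 6²) + 22960 = √(31684 + 36) + 22960 = √31720 + 22960 = 2*√7930 + 22960 = 22960 + 2*√7930 ≈ 23138.)
1/(n + (-1038 - 1*(-7912))) = 1/((22960 + 2*√7930) + (-1038 - 1*(-7912))) = 1/((22960 + 2*√7930) + (-1038 + 7912)) = 1/((22960 + 2*√7930) + 6874) = 1/(29834 + 2*√7930)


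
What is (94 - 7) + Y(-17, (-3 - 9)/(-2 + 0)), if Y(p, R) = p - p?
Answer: 87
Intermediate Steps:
Y(p, R) = 0
(94 - 7) + Y(-17, (-3 - 9)/(-2 + 0)) = (94 - 7) + 0 = 87 + 0 = 87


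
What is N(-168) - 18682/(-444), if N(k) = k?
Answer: -27955/222 ≈ -125.92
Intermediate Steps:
N(-168) - 18682/(-444) = -168 - 18682/(-444) = -168 - 18682*(-1/444) = -168 + 9341/222 = -27955/222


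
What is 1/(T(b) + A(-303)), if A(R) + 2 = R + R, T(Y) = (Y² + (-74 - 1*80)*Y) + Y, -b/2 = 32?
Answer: 1/13280 ≈ 7.5301e-5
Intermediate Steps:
b = -64 (b = -2*32 = -64)
T(Y) = Y² - 153*Y (T(Y) = (Y² + (-74 - 80)*Y) + Y = (Y² - 154*Y) + Y = Y² - 153*Y)
A(R) = -2 + 2*R (A(R) = -2 + (R + R) = -2 + 2*R)
1/(T(b) + A(-303)) = 1/(-64*(-153 - 64) + (-2 + 2*(-303))) = 1/(-64*(-217) + (-2 - 606)) = 1/(13888 - 608) = 1/13280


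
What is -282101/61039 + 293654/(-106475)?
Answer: -47961050481/6499127525 ≈ -7.3796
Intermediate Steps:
-282101/61039 + 293654/(-106475) = -282101*1/61039 + 293654*(-1/106475) = -282101/61039 - 293654/106475 = -47961050481/6499127525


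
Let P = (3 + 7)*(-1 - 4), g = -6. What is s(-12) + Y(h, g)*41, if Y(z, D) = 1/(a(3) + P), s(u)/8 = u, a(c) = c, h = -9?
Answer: -4553/47 ≈ -96.872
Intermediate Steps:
s(u) = 8*u
P = -50 (P = 10*(-5) = -50)
Y(z, D) = -1/47 (Y(z, D) = 1/(3 - 50) = 1/(-47) = -1/47)
s(-12) + Y(h, g)*41 = 8*(-12) - 1/47*41 = -96 - 41/47 = -4553/47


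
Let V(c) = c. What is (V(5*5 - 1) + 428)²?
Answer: 204304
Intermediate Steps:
(V(5*5 - 1) + 428)² = ((5*5 - 1) + 428)² = ((25 - 1) + 428)² = (24 + 428)² = 452² = 204304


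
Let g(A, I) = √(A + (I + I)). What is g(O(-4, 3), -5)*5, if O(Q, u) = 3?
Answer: 5*I*√7 ≈ 13.229*I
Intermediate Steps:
g(A, I) = √(A + 2*I)
g(O(-4, 3), -5)*5 = √(3 + 2*(-5))*5 = √(3 - 10)*5 = √(-7)*5 = (I*√7)*5 = 5*I*√7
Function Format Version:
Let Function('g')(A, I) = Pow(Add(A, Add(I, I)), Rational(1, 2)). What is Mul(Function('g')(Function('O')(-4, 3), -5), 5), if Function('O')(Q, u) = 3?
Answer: Mul(5, I, Pow(7, Rational(1, 2))) ≈ Mul(13.229, I)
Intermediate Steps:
Function('g')(A, I) = Pow(Add(A, Mul(2, I)), Rational(1, 2))
Mul(Function('g')(Function('O')(-4, 3), -5), 5) = Mul(Pow(Add(3, Mul(2, -5)), Rational(1, 2)), 5) = Mul(Pow(Add(3, -10), Rational(1, 2)), 5) = Mul(Pow(-7, Rational(1, 2)), 5) = Mul(Mul(I, Pow(7, Rational(1, 2))), 5) = Mul(5, I, Pow(7, Rational(1, 2)))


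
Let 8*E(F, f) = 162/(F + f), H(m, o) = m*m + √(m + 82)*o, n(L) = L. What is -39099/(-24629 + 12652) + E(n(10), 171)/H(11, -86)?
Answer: 19056242096835/5837438746076 - 3483*√93/243693694 ≈ 3.2644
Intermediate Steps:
H(m, o) = m² + o*√(82 + m) (H(m, o) = m² + √(82 + m)*o = m² + o*√(82 + m))
E(F, f) = 81/(4*(F + f)) (E(F, f) = (162/(F + f))/8 = 81/(4*(F + f)))
-39099/(-24629 + 12652) + E(n(10), 171)/H(11, -86) = -39099/(-24629 + 12652) + (81/(4*(10 + 171)))/(11² - 86*√(82 + 11)) = -39099/(-11977) + ((81/4)/181)/(121 - 86*√93) = -39099*(-1/11977) + ((81/4)*(1/181))/(121 - 86*√93) = 39099/11977 + 81/(724*(121 - 86*√93))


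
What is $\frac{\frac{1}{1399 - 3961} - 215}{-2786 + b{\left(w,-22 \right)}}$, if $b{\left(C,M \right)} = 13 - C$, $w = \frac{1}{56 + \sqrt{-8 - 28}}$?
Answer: $\frac{807519347662}{10415169033255} + \frac{550831 i}{10415169033255} \approx 0.077533 + 5.2887 \cdot 10^{-8} i$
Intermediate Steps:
$w = \frac{56 - 6 i}{3172}$ ($w = \frac{1}{56 + \sqrt{-36}} = \frac{1}{56 + 6 i} = \frac{56 - 6 i}{3172} \approx 0.017654 - 0.0018916 i$)
$\frac{\frac{1}{1399 - 3961} - 215}{-2786 + b{\left(w,-22 \right)}} = \frac{\frac{1}{1399 - 3961} - 215}{-2786 + \left(13 - \left(\frac{14}{793} - \frac{3 i}{1586}\right)\right)} = \frac{\frac{1}{-2562} - 215}{-2786 + \left(13 - \left(\frac{14}{793} - \frac{3 i}{1586}\right)\right)} = \frac{- \frac{1}{2562} - 215}{-2786 + \left(\frac{10295}{793} + \frac{3 i}{1586}\right)} = - \frac{550831}{2562 \left(- \frac{2199003}{793} + \frac{3 i}{1586}\right)} = - \frac{550831 \frac{3172 \left(- \frac{2199003}{793} - \frac{3 i}{1586}\right)}{24391496565}}{2562} = - \frac{14321606 \left(- \frac{2199003}{793} - \frac{3 i}{1586}\right)}{512221427865}$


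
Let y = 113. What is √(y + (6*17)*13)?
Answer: √1439 ≈ 37.934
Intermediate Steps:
√(y + (6*17)*13) = √(113 + (6*17)*13) = √(113 + 102*13) = √(113 + 1326) = √1439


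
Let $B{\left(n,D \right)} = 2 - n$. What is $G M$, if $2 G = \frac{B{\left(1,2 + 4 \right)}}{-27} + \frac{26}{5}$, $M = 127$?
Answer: $\frac{88519}{270} \approx 327.85$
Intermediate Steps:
$G = \frac{697}{270}$ ($G = \frac{\frac{2 - 1}{-27} + \frac{26}{5}}{2} = \frac{\left(2 - 1\right) \left(- \frac{1}{27}\right) + 26 \cdot \frac{1}{5}}{2} = \frac{1 \left(- \frac{1}{27}\right) + \frac{26}{5}}{2} = \frac{- \frac{1}{27} + \frac{26}{5}}{2} = \frac{1}{2} \cdot \frac{697}{135} = \frac{697}{270} \approx 2.5815$)
$G M = \frac{697}{270} \cdot 127 = \frac{88519}{270}$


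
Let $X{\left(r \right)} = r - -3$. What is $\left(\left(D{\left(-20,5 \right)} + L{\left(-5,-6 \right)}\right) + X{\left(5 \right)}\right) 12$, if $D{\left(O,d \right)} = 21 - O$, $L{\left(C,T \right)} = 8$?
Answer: $684$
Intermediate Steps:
$X{\left(r \right)} = 3 + r$ ($X{\left(r \right)} = r + 3 = 3 + r$)
$\left(\left(D{\left(-20,5 \right)} + L{\left(-5,-6 \right)}\right) + X{\left(5 \right)}\right) 12 = \left(\left(\left(21 - -20\right) + 8\right) + \left(3 + 5\right)\right) 12 = \left(\left(\left(21 + 20\right) + 8\right) + 8\right) 12 = \left(\left(41 + 8\right) + 8\right) 12 = \left(49 + 8\right) 12 = 57 \cdot 12 = 684$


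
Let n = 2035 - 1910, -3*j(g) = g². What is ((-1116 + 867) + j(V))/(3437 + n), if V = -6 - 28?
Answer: -1903/10686 ≈ -0.17808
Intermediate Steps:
V = -34
j(g) = -g²/3
n = 125
((-1116 + 867) + j(V))/(3437 + n) = ((-1116 + 867) - ⅓*(-34)²)/(3437 + 125) = (-249 - ⅓*1156)/3562 = (-249 - 1156/3)*(1/3562) = -1903/3*1/3562 = -1903/10686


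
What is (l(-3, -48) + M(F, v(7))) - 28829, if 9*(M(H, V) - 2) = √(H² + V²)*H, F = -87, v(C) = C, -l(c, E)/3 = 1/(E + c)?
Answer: -490058/17 - 29*√7618/3 ≈ -29671.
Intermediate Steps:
l(c, E) = -3/(E + c)
M(H, V) = 2 + H*√(H² + V²)/9 (M(H, V) = 2 + (√(H² + V²)*H)/9 = 2 + (H*√(H² + V²))/9 = 2 + H*√(H² + V²)/9)
(l(-3, -48) + M(F, v(7))) - 28829 = (-3/(-48 - 3) + (2 + (⅑)*(-87)*√((-87)² + 7²))) - 28829 = (-3/(-51) + (2 + (⅑)*(-87)*√(7569 + 49))) - 28829 = (-3*(-1/51) + (2 + (⅑)*(-87)*√7618)) - 28829 = (1/17 + (2 - 29*√7618/3)) - 28829 = (35/17 - 29*√7618/3) - 28829 = -490058/17 - 29*√7618/3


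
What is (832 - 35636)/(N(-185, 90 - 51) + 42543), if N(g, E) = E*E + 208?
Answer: -8701/11068 ≈ -0.78614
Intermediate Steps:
N(g, E) = 208 + E² (N(g, E) = E² + 208 = 208 + E²)
(832 - 35636)/(N(-185, 90 - 51) + 42543) = (832 - 35636)/((208 + (90 - 51)²) + 42543) = -34804/((208 + 39²) + 42543) = -34804/((208 + 1521) + 42543) = -34804/(1729 + 42543) = -34804/44272 = -34804*1/44272 = -8701/11068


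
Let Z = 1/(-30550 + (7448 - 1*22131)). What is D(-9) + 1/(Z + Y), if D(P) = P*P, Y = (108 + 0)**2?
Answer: 42735459824/527597711 ≈ 81.000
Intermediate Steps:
Y = 11664 (Y = 108**2 = 11664)
D(P) = P**2
Z = -1/45233 (Z = 1/(-30550 + (7448 - 22131)) = 1/(-30550 - 14683) = 1/(-45233) = -1/45233 ≈ -2.2108e-5)
D(-9) + 1/(Z + Y) = (-9)**2 + 1/(-1/45233 + 11664) = 81 + 1/(527597711/45233) = 81 + 45233/527597711 = 42735459824/527597711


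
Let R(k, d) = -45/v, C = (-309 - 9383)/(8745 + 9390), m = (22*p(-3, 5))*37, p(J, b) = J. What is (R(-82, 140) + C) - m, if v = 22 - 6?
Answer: 707599573/290160 ≈ 2438.7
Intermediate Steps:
v = 16
m = -2442 (m = (22*(-3))*37 = -66*37 = -2442)
C = -9692/18135 ≈ -0.53444
R(k, d) = -45/16
(R(-82, 140) + C) - m = (-45/16 - 9692/18135) - 1*(-2442) = -971147/290160 + 2442 = 707599573/290160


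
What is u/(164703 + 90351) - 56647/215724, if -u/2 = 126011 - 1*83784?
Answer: -5444466439/9170211516 ≈ -0.59371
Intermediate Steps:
u = -84454 (u = -2*(126011 - 1*83784) = -2*(126011 - 83784) = -2*42227 = -84454)
u/(164703 + 90351) - 56647/215724 = -84454/(164703 + 90351) - 56647/215724 = -84454/255054 - 56647*1/215724 = -84454*1/255054 - 56647/215724 = -42227/127527 - 56647/215724 = -5444466439/9170211516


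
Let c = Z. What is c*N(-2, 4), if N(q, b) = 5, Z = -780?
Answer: -3900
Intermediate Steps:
c = -780
c*N(-2, 4) = -780*5 = -3900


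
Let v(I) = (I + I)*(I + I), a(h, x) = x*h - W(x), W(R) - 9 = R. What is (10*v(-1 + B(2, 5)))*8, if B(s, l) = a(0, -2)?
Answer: 20480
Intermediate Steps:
W(R) = 9 + R
a(h, x) = -9 - x + h*x (a(h, x) = x*h - (9 + x) = h*x + (-9 - x) = -9 - x + h*x)
B(s, l) = -7 (B(s, l) = -9 - 1*(-2) + 0*(-2) = -9 + 2 + 0 = -7)
v(I) = 4*I**2 (v(I) = (2*I)*(2*I) = 4*I**2)
(10*v(-1 + B(2, 5)))*8 = (10*(4*(-1 - 7)**2))*8 = (10*(4*(-8)**2))*8 = (10*(4*64))*8 = (10*256)*8 = 2560*8 = 20480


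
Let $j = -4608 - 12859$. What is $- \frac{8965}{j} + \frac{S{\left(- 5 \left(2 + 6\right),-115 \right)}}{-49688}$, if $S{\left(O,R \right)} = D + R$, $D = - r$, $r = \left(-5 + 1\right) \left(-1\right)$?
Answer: $\frac{447531493}{867900296} \approx 0.51565$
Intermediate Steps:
$j = -17467$
$r = 4$ ($r = \left(-4\right) \left(-1\right) = 4$)
$D = -4$ ($D = \left(-1\right) 4 = -4$)
$S{\left(O,R \right)} = -4 + R$
$- \frac{8965}{j} + \frac{S{\left(- 5 \left(2 + 6\right),-115 \right)}}{-49688} = - \frac{8965}{-17467} + \frac{-4 - 115}{-49688} = \left(-8965\right) \left(- \frac{1}{17467}\right) - - \frac{119}{49688} = \frac{8965}{17467} + \frac{119}{49688} = \frac{447531493}{867900296}$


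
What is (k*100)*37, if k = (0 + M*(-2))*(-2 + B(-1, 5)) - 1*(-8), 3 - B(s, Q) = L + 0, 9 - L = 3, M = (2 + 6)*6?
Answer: 1805600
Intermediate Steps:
M = 48 (M = 8*6 = 48)
L = 6 (L = 9 - 1*3 = 9 - 3 = 6)
B(s, Q) = -3 (B(s, Q) = 3 - (6 + 0) = 3 - 1*6 = 3 - 6 = -3)
k = 488 (k = (0 + 48*(-2))*(-2 - 3) - 1*(-8) = (0 - 96)*(-5) + 8 = -96*(-5) + 8 = 480 + 8 = 488)
(k*100)*37 = (488*100)*37 = 48800*37 = 1805600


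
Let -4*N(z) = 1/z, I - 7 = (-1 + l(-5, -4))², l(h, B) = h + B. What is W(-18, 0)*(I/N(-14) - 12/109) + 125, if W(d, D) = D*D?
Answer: 125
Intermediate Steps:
l(h, B) = B + h
W(d, D) = D²
I = 107 (I = 7 + (-1 + (-4 - 5))² = 7 + (-1 - 9)² = 7 + (-10)² = 7 + 100 = 107)
N(z) = -1/(4*z)
W(-18, 0)*(I/N(-14) - 12/109) + 125 = 0²*(107/((-¼/(-14))) - 12/109) + 125 = 0*(107/((-¼*(-1/14))) - 12*1/109) + 125 = 0*(107/(1/56) - 12/109) + 125 = 0*(107*56 - 12/109) + 125 = 0*(5992 - 12/109) + 125 = 0*(653116/109) + 125 = 0 + 125 = 125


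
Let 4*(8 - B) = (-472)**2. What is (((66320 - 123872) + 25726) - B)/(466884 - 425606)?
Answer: 11931/20639 ≈ 0.57808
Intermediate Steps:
B = -55688 (B = 8 - 1/4*(-472)**2 = 8 - 1/4*222784 = 8 - 55696 = -55688)
(((66320 - 123872) + 25726) - B)/(466884 - 425606) = (((66320 - 123872) + 25726) - 1*(-55688))/(466884 - 425606) = ((-57552 + 25726) + 55688)/41278 = (-31826 + 55688)*(1/41278) = 23862*(1/41278) = 11931/20639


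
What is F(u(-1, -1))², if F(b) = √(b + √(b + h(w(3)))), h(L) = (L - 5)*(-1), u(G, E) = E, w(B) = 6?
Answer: -1 + I*√2 ≈ -1.0 + 1.4142*I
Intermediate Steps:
h(L) = 5 - L (h(L) = (-5 + L)*(-1) = 5 - L)
F(b) = √(b + √(-1 + b)) (F(b) = √(b + √(b + (5 - 1*6))) = √(b + √(b + (5 - 6))) = √(b + √(b - 1)) = √(b + √(-1 + b)))
F(u(-1, -1))² = (√(-1 + √(-1 - 1)))² = (√(-1 + √(-2)))² = (√(-1 + I*√2))² = -1 + I*√2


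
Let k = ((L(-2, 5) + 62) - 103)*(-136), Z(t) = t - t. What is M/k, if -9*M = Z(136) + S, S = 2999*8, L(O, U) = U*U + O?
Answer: -2999/2754 ≈ -1.0890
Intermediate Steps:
L(O, U) = O + U² (L(O, U) = U² + O = O + U²)
Z(t) = 0
S = 23992
M = -23992/9 (M = -(0 + 23992)/9 = -⅑*23992 = -23992/9 ≈ -2665.8)
k = 2448 (k = (((-2 + 5²) + 62) - 103)*(-136) = (((-2 + 25) + 62) - 103)*(-136) = ((23 + 62) - 103)*(-136) = (85 - 103)*(-136) = -18*(-136) = 2448)
M/k = -23992/9/2448 = -23992/9*1/2448 = -2999/2754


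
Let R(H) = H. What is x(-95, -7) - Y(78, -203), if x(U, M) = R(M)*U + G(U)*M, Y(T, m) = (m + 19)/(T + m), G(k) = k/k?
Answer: 82066/125 ≈ 656.53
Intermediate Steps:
G(k) = 1
Y(T, m) = (19 + m)/(T + m)
x(U, M) = M + M*U (x(U, M) = M*U + 1*M = M*U + M = M + M*U)
x(-95, -7) - Y(78, -203) = -7*(1 - 95) - (19 - 203)/(78 - 203) = -7*(-94) - (-184)/(-125) = 658 - (-1)*(-184)/125 = 658 - 1*184/125 = 658 - 184/125 = 82066/125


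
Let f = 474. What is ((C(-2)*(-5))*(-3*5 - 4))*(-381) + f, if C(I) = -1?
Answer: 36669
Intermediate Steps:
((C(-2)*(-5))*(-3*5 - 4))*(-381) + f = ((-1*(-5))*(-3*5 - 4))*(-381) + 474 = (5*(-15 - 4))*(-381) + 474 = (5*(-19))*(-381) + 474 = -95*(-381) + 474 = 36195 + 474 = 36669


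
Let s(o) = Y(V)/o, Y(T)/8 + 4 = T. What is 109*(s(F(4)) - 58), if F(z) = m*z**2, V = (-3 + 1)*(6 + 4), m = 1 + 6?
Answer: -45562/7 ≈ -6508.9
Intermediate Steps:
m = 7
V = -20 (V = -2*10 = -20)
Y(T) = -32 + 8*T
F(z) = 7*z**2
s(o) = -192/o (s(o) = (-32 + 8*(-20))/o = (-32 - 160)/o = -192/o)
109*(s(F(4)) - 58) = 109*(-192/(7*4**2) - 58) = 109*(-192/(7*16) - 58) = 109*(-192/112 - 58) = 109*(-192*1/112 - 58) = 109*(-12/7 - 58) = 109*(-418/7) = -45562/7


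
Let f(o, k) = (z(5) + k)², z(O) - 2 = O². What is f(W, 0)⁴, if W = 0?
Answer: 282429536481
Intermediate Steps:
z(O) = 2 + O²
f(o, k) = (27 + k)² (f(o, k) = ((2 + 5²) + k)² = ((2 + 25) + k)² = (27 + k)²)
f(W, 0)⁴ = ((27 + 0)²)⁴ = (27²)⁴ = 729⁴ = 282429536481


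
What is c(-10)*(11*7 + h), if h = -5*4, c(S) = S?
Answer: -570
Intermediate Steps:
h = -20
c(-10)*(11*7 + h) = -10*(11*7 - 20) = -10*(77 - 20) = -10*57 = -570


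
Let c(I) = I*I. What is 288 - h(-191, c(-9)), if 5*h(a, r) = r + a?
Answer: 310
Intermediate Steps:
c(I) = I²
h(a, r) = a/5 + r/5 (h(a, r) = (r + a)/5 = (a + r)/5 = a/5 + r/5)
288 - h(-191, c(-9)) = 288 - ((⅕)*(-191) + (⅕)*(-9)²) = 288 - (-191/5 + (⅕)*81) = 288 - (-191/5 + 81/5) = 288 - 1*(-22) = 288 + 22 = 310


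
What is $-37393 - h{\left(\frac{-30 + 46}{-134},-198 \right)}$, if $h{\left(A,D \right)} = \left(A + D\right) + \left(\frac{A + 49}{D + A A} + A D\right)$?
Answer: $- \frac{2216228686403}{59546786} \approx -37218.0$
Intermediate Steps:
$h{\left(A,D \right)} = A + D + A D + \frac{49 + A}{D + A^{2}}$ ($h{\left(A,D \right)} = \left(A + D\right) + \left(\frac{49 + A}{D + A^{2}} + A D\right) = \left(A + D\right) + \left(A D + \frac{49 + A}{D + A^{2}}\right) = A + D + A D + \frac{49 + A}{D + A^{2}}$)
$-37393 - h{\left(\frac{-30 + 46}{-134},-198 \right)} = -37393 - \frac{49 + \frac{-30 + 46}{-134} + \left(\frac{-30 + 46}{-134}\right)^{3} + \left(-198\right)^{2} + \frac{-30 + 46}{-134} \left(-198\right) + \frac{-30 + 46}{-134} \left(-198\right)^{2} - 198 \left(\frac{-30 + 46}{-134}\right)^{2} - 198 \left(\frac{-30 + 46}{-134}\right)^{3}}{-198 + \left(\frac{-30 + 46}{-134}\right)^{2}} = -37393 - \frac{49 + 16 \left(- \frac{1}{134}\right) + \left(16 \left(- \frac{1}{134}\right)\right)^{3} + 39204 + 16 \left(- \frac{1}{134}\right) \left(-198\right) + 16 \left(- \frac{1}{134}\right) 39204 - 198 \left(16 \left(- \frac{1}{134}\right)\right)^{2} - 198 \left(16 \left(- \frac{1}{134}\right)\right)^{3}}{-198 + \left(16 \left(- \frac{1}{134}\right)\right)^{2}} = -37393 - \frac{49 - \frac{8}{67} + \left(- \frac{8}{67}\right)^{3} + 39204 - - \frac{1584}{67} - \frac{313632}{67} - 198 \left(- \frac{8}{67}\right)^{2} - 198 \left(- \frac{8}{67}\right)^{3}}{-198 + \left(- \frac{8}{67}\right)^{2}} = -37393 - \frac{49 - \frac{8}{67} - \frac{512}{300763} + 39204 + \frac{1584}{67} - \frac{313632}{67} - \frac{12672}{4489} - - \frac{101376}{300763}}{-198 + \frac{64}{4489}} = -37393 - \frac{49 - \frac{8}{67} - \frac{512}{300763} + 39204 + \frac{1584}{67} - \frac{313632}{67} - \frac{12672}{4489} + \frac{101376}{300763}}{- \frac{888758}{4489}} = -37393 - \left(- \frac{4489}{888758}\right) \frac{10404282495}{300763} = -37393 - - \frac{10404282495}{59546786} = -37393 + \frac{10404282495}{59546786} = - \frac{2216228686403}{59546786}$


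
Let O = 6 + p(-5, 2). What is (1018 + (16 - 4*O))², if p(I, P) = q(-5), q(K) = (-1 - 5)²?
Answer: 749956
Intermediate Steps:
q(K) = 36 (q(K) = (-6)² = 36)
p(I, P) = 36
O = 42 (O = 6 + 36 = 42)
(1018 + (16 - 4*O))² = (1018 + (16 - 4*42))² = (1018 + (16 - 168))² = (1018 - 152)² = 866² = 749956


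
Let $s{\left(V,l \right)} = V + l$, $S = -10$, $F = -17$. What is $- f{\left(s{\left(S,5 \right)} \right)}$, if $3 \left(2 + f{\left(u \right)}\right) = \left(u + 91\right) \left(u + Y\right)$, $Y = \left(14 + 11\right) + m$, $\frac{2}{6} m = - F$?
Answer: $- \frac{6100}{3} \approx -2033.3$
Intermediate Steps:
$m = 51$ ($m = 3 \left(\left(-1\right) \left(-17\right)\right) = 3 \cdot 17 = 51$)
$Y = 76$ ($Y = \left(14 + 11\right) + 51 = 25 + 51 = 76$)
$f{\left(u \right)} = -2 + \frac{\left(76 + u\right) \left(91 + u\right)}{3}$ ($f{\left(u \right)} = -2 + \frac{\left(u + 91\right) \left(u + 76\right)}{3} = -2 + \frac{\left(91 + u\right) \left(76 + u\right)}{3} = -2 + \frac{\left(76 + u\right) \left(91 + u\right)}{3}$)
$- f{\left(s{\left(S,5 \right)} \right)} = - (\frac{6910}{3} + \frac{\left(-10 + 5\right)^{2}}{3} + \frac{167 \left(-10 + 5\right)}{3}) = - (\frac{6910}{3} + \frac{\left(-5\right)^{2}}{3} + \frac{167}{3} \left(-5\right)) = - (\frac{6910}{3} + \frac{1}{3} \cdot 25 - \frac{835}{3}) = - (\frac{6910}{3} + \frac{25}{3} - \frac{835}{3}) = \left(-1\right) \frac{6100}{3} = - \frac{6100}{3}$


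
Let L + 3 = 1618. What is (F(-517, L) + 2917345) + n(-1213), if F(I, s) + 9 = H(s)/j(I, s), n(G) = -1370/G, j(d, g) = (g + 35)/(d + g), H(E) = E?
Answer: 194701845807/66715 ≈ 2.9184e+6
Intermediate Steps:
j(d, g) = (35 + g)/(d + g)
L = 1615 (L = -3 + 1618 = 1615)
F(I, s) = -9 + s*(I + s)/(35 + s) (F(I, s) = -9 + s/(((35 + s)/(I + s))) = -9 + s*((I + s)/(35 + s)) = -9 + s*(I + s)/(35 + s))
(F(-517, L) + 2917345) + n(-1213) = ((-315 - 9*1615 + 1615*(-517 + 1615))/(35 + 1615) + 2917345) - 1370/(-1213) = ((-315 - 14535 + 1615*1098)/1650 + 2917345) - 1370*(-1/1213) = ((-315 - 14535 + 1773270)/1650 + 2917345) + 1370/1213 = ((1/1650)*1758420 + 2917345) + 1370/1213 = (58614/55 + 2917345) + 1370/1213 = 160512589/55 + 1370/1213 = 194701845807/66715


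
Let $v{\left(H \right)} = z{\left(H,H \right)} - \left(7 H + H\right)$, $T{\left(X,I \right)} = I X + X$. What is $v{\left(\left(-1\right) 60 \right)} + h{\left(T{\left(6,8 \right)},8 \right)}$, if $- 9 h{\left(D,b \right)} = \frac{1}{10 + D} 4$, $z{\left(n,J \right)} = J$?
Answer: $\frac{60479}{144} \approx 419.99$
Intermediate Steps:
$T{\left(X,I \right)} = X + I X$
$h{\left(D,b \right)} = - \frac{4}{9 \left(10 + D\right)}$ ($h{\left(D,b \right)} = - \frac{\frac{1}{10 + D} 4}{9} = - \frac{4 \frac{1}{10 + D}}{9} = - \frac{4}{9 \left(10 + D\right)}$)
$v{\left(H \right)} = - 7 H$ ($v{\left(H \right)} = H - \left(7 H + H\right) = H - 8 H = - 7 H$)
$v{\left(\left(-1\right) 60 \right)} + h{\left(T{\left(6,8 \right)},8 \right)} = - 7 \left(\left(-1\right) 60\right) - \frac{4}{90 + 9 \cdot 6 \left(1 + 8\right)} = \left(-7\right) \left(-60\right) - \frac{4}{90 + 9 \cdot 6 \cdot 9} = 420 - \frac{4}{90 + 9 \cdot 54} = 420 - \frac{4}{90 + 486} = 420 - \frac{4}{576} = 420 - \frac{1}{144} = \frac{60479}{144}$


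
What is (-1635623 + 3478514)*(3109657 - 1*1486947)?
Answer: 2990477654610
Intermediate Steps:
(-1635623 + 3478514)*(3109657 - 1*1486947) = 1842891*(3109657 - 1486947) = 1842891*1622710 = 2990477654610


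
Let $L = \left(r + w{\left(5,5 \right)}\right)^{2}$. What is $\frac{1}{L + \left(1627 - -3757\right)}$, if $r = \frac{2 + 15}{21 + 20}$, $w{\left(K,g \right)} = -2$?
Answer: $\frac{1681}{9054729} \approx 0.00018565$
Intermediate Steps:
$r = \frac{17}{41} \approx 0.41463$
$L = \frac{4225}{1681}$ ($L = \left(\frac{17}{41} - 2\right)^{2} = \left(- \frac{65}{41}\right)^{2} = \frac{4225}{1681} \approx 2.5134$)
$\frac{1}{L + \left(1627 - -3757\right)} = \frac{1}{\frac{4225}{1681} + \left(1627 - -3757\right)} = \frac{1}{\frac{4225}{1681} + \left(1627 + 3757\right)} = \frac{1}{\frac{4225}{1681} + 5384} = \frac{1}{\frac{9054729}{1681}} = \frac{1681}{9054729}$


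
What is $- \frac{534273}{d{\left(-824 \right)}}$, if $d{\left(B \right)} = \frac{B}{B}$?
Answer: $-534273$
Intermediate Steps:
$d{\left(B \right)} = 1$
$- \frac{534273}{d{\left(-824 \right)}} = - \frac{534273}{1} = \left(-534273\right) 1 = -534273$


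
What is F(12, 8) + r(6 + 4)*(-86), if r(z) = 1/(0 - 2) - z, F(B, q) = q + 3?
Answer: 914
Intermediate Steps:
F(B, q) = 3 + q
r(z) = -1/2 - z (r(z) = 1/(-2) - z = -1/2 - z)
F(12, 8) + r(6 + 4)*(-86) = (3 + 8) + (-1/2 - (6 + 4))*(-86) = 11 + (-1/2 - 1*10)*(-86) = 11 + (-1/2 - 10)*(-86) = 11 - 21/2*(-86) = 11 + 903 = 914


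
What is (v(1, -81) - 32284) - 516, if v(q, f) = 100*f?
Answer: -40900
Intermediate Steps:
(v(1, -81) - 32284) - 516 = (100*(-81) - 32284) - 516 = (-8100 - 32284) - 516 = -40384 - 516 = -40900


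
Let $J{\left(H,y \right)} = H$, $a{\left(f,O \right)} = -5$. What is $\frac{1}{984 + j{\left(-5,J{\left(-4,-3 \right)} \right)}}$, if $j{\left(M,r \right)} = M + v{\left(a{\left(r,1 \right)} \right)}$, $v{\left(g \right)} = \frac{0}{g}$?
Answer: $\frac{1}{979} \approx 0.0010215$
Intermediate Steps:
$v{\left(g \right)} = 0$
$j{\left(M,r \right)} = M$ ($j{\left(M,r \right)} = M + 0 = M$)
$\frac{1}{984 + j{\left(-5,J{\left(-4,-3 \right)} \right)}} = \frac{1}{984 - 5} = \frac{1}{979}$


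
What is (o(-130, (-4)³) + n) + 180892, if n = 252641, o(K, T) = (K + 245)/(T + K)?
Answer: 84105287/194 ≈ 4.3353e+5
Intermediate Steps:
o(K, T) = (245 + K)/(K + T)
(o(-130, (-4)³) + n) + 180892 = ((245 - 130)/(-130 + (-4)³) + 252641) + 180892 = (115/(-130 - 64) + 252641) + 180892 = (115/(-194) + 252641) + 180892 = (-1/194*115 + 252641) + 180892 = (-115/194 + 252641) + 180892 = 49012239/194 + 180892 = 84105287/194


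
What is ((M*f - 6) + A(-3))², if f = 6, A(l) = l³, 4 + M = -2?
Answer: 4761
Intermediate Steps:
M = -6 (M = -4 - 2 = -6)
((M*f - 6) + A(-3))² = ((-6*6 - 6) + (-3)³)² = ((-36 - 6) - 27)² = (-42 - 27)² = (-69)² = 4761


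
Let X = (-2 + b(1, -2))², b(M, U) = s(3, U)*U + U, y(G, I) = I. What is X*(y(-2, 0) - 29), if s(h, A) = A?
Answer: 0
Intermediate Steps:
b(M, U) = U + U² (b(M, U) = U*U + U = U² + U = U + U²)
X = 0 (X = (-2 - 2*(1 - 2))² = (-2 - 2*(-1))² = (-2 + 2)² = 0² = 0)
X*(y(-2, 0) - 29) = 0*(0 - 29) = 0*(-29) = 0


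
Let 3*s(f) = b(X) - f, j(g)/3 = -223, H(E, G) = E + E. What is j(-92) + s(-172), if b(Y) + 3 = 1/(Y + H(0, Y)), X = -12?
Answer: -22057/36 ≈ -612.69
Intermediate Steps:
H(E, G) = 2*E
j(g) = -669 (j(g) = 3*(-223) = -669)
b(Y) = -3 + 1/Y (b(Y) = -3 + 1/(Y + 2*0) = -3 + 1/(Y + 0) = -3 + 1/Y)
s(f) = -37/36 - f/3 (s(f) = ((-3 + 1/(-12)) - f)/3 = ((-3 - 1/12) - f)/3 = (-37/12 - f)/3 = -37/36 - f/3)
j(-92) + s(-172) = -669 + (-37/36 - 1/3*(-172)) = -669 + (-37/36 + 172/3) = -669 + 2027/36 = -22057/36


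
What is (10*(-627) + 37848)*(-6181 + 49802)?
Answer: 1377463938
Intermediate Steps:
(10*(-627) + 37848)*(-6181 + 49802) = (-6270 + 37848)*43621 = 31578*43621 = 1377463938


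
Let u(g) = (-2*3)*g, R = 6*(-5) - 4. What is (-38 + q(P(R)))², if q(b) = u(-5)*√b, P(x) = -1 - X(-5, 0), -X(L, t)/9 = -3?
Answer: -23756 - 4560*I*√7 ≈ -23756.0 - 12065.0*I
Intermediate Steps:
X(L, t) = 27 (X(L, t) = -9*(-3) = 27)
R = -34 (R = -30 - 4 = -34)
P(x) = -28 (P(x) = -1 - 1*27 = -1 - 27 = -28)
u(g) = -6*g
q(b) = 30*√b (q(b) = (-6*(-5))*√b = 30*√b)
(-38 + q(P(R)))² = (-38 + 30*√(-28))² = (-38 + 30*(2*I*√7))² = (-38 + 60*I*√7)²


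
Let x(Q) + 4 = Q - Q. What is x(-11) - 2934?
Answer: -2938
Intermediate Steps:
x(Q) = -4 (x(Q) = -4 + (Q - Q) = -4 + 0 = -4)
x(-11) - 2934 = -4 - 2934 = -2938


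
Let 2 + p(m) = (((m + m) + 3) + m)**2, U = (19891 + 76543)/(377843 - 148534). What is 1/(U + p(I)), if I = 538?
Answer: 229309/599571357717 ≈ 3.8245e-7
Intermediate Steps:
U = 96434/229309 ≈ 0.42054
p(m) = -2 + (3 + 3*m)**2 (p(m) = -2 + (((m + m) + 3) + m)**2 = -2 + ((2*m + 3) + m)**2 = -2 + ((3 + 2*m) + m)**2 = -2 + (3 + 3*m)**2)
1/(U + p(I)) = 1/(96434/229309 + (-2 + 9*(1 + 538)**2)) = 1/(96434/229309 + (-2 + 9*539**2)) = 1/(96434/229309 + (-2 + 9*290521)) = 1/(96434/229309 + (-2 + 2614689)) = 1/(96434/229309 + 2614687) = 1/(599571357717/229309) = 229309/599571357717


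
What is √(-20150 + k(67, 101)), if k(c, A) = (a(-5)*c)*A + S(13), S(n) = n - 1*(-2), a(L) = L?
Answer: I*√53970 ≈ 232.31*I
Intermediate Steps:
S(n) = 2 + n (S(n) = n + 2 = 2 + n)
k(c, A) = 15 - 5*A*c (k(c, A) = (-5*c)*A + (2 + 13) = -5*A*c + 15 = 15 - 5*A*c)
√(-20150 + k(67, 101)) = √(-20150 + (15 - 5*101*67)) = √(-20150 + (15 - 33835)) = √(-20150 - 33820) = √(-53970) = I*√53970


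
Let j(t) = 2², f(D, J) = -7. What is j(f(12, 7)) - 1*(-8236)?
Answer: 8240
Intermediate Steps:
j(t) = 4
j(f(12, 7)) - 1*(-8236) = 4 - 1*(-8236) = 4 + 8236 = 8240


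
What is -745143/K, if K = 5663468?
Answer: -745143/5663468 ≈ -0.13157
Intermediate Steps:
-745143/K = -745143/5663468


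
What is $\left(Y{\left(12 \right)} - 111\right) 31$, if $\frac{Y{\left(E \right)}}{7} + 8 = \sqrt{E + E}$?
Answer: $-5177 + 434 \sqrt{6} \approx -4113.9$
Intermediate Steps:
$Y{\left(E \right)} = -56 + 7 \sqrt{2} \sqrt{E}$ ($Y{\left(E \right)} = -56 + 7 \sqrt{E + E} = -56 + 7 \sqrt{2 E} = -56 + 7 \sqrt{2} \sqrt{E}$)
$\left(Y{\left(12 \right)} - 111\right) 31 = \left(\left(-56 + 7 \sqrt{2} \sqrt{12}\right) - 111\right) 31 = \left(\left(-56 + 7 \sqrt{2} \cdot 2 \sqrt{3}\right) - 111\right) 31 = \left(\left(-56 + 14 \sqrt{6}\right) - 111\right) 31 = \left(-167 + 14 \sqrt{6}\right) 31 = -5177 + 434 \sqrt{6}$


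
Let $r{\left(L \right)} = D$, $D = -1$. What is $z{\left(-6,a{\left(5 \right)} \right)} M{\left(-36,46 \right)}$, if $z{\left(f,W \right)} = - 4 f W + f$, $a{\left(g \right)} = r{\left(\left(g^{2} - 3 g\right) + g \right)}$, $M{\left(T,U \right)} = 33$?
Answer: $-990$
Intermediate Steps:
$r{\left(L \right)} = -1$
$a{\left(g \right)} = -1$
$z{\left(f,W \right)} = f - 4 W f$ ($z{\left(f,W \right)} = - 4 W f + f = f - 4 W f$)
$z{\left(-6,a{\left(5 \right)} \right)} M{\left(-36,46 \right)} = - 6 \left(1 - -4\right) 33 = - 6 \left(1 + 4\right) 33 = \left(-6\right) 5 \cdot 33 = \left(-30\right) 33 = -990$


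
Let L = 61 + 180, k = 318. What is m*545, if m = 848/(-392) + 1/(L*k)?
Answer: -4427350555/3755262 ≈ -1179.0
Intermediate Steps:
L = 241
m = -8123579/3755262 (m = 848/(-392) + 1/(241*318) = 848*(-1/392) + (1/241)*(1/318) = -106/49 + 1/76638 = -8123579/3755262 ≈ -2.1633)
m*545 = -8123579/3755262*545 = -4427350555/3755262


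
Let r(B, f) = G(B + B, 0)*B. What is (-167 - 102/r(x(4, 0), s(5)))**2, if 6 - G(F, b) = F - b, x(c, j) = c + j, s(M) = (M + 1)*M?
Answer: 380689/16 ≈ 23793.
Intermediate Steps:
s(M) = M*(1 + M) (s(M) = (1 + M)*M = M*(1 + M))
G(F, b) = 6 + b - F (G(F, b) = 6 - (F - b) = 6 + (b - F) = 6 + b - F)
r(B, f) = B*(6 - 2*B) (r(B, f) = (6 + 0 - (B + B))*B = (6 + 0 - 2*B)*B = (6 - 2*B)*B = B*(6 - 2*B))
(-167 - 102/r(x(4, 0), s(5)))**2 = (-167 - 102/(2*(4 + 0)*(3 - (4 + 0))))**2 = (-167 - 102/(2*4*(3 - 1*4)))**2 = (-167 - 102/(2*4*(3 - 4)))**2 = (-167 - 102/(2*4*(-1)))**2 = (-167 - 102/(-8))**2 = (-167 - 102*(-1)/8)**2 = (-167 - 17*(-3/4))**2 = (-167 + 51/4)**2 = (-617/4)**2 = 380689/16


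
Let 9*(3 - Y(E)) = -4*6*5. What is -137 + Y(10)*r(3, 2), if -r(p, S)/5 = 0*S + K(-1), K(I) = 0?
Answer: -137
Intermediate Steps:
Y(E) = 49/3 (Y(E) = 3 - (-4*6)*5/9 = 3 - (-8)*5/3 = 3 - ⅑*(-120) = 3 + 40/3 = 49/3)
r(p, S) = 0 (r(p, S) = -5*(0*S + 0) = -5*(0 + 0) = -5*0 = 0)
-137 + Y(10)*r(3, 2) = -137 + (49/3)*0 = -137 + 0 = -137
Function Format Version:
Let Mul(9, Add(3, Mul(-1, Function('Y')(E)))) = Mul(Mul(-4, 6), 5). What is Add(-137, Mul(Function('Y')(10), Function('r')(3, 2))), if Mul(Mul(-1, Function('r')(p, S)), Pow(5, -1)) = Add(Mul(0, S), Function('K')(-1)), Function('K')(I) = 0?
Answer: -137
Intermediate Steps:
Function('Y')(E) = Rational(49, 3) (Function('Y')(E) = Add(3, Mul(Rational(-1, 9), Mul(Mul(-4, 6), 5))) = Add(3, Mul(Rational(-1, 9), Mul(-24, 5))) = Add(3, Mul(Rational(-1, 9), -120)) = Add(3, Rational(40, 3)) = Rational(49, 3))
Function('r')(p, S) = 0 (Function('r')(p, S) = Mul(-5, Add(Mul(0, S), 0)) = Mul(-5, Add(0, 0)) = Mul(-5, 0) = 0)
Add(-137, Mul(Function('Y')(10), Function('r')(3, 2))) = Add(-137, Mul(Rational(49, 3), 0)) = Add(-137, 0) = -137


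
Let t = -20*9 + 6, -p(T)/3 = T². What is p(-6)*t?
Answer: 18792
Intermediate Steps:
p(T) = -3*T²
t = -174 (t = -180 + 6 = -174)
p(-6)*t = -3*(-6)²*(-174) = -3*36*(-174) = -108*(-174) = 18792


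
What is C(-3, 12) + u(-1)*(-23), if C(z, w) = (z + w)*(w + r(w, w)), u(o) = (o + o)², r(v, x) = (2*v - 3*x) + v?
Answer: 16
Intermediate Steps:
r(v, x) = -3*x + 3*v (r(v, x) = (-3*x + 2*v) + v = -3*x + 3*v)
u(o) = 4*o² (u(o) = (2*o)² = 4*o²)
C(z, w) = w*(w + z) (C(z, w) = (z + w)*(w + (-3*w + 3*w)) = (w + z)*(w + 0) = (w + z)*w = w*(w + z))
C(-3, 12) + u(-1)*(-23) = 12*(12 - 3) + (4*(-1)²)*(-23) = 12*9 + (4*1)*(-23) = 108 + 4*(-23) = 108 - 92 = 16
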